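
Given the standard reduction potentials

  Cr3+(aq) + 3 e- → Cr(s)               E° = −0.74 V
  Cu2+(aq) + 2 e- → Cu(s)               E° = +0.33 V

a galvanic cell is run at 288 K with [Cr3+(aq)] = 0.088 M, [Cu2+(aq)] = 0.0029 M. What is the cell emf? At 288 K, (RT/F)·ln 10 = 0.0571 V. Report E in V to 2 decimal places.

+1.02 V

Since E°(Cu²⁺/Cu) > E°(Cr³⁺/Cr), Cu²⁺/Cu serves as the cathode.
E°cell = E°cat − E°an = +0.33 − (−0.74) = +1.07 V; n = 6.
For the overall reaction 3 Cu2+(aq) + 2 Cr(s) → 3 Cu(s) + 2 Cr3+(aq), Q = [Cr3+(aq)]^2 / [Cu2+(aq)]^3 = 3.18×10^5, giving log Q = 5.502.
E = E° − (0.0571/n)·log Q = +1.07 − (0.0571/6)(5.502) = +1.02 V.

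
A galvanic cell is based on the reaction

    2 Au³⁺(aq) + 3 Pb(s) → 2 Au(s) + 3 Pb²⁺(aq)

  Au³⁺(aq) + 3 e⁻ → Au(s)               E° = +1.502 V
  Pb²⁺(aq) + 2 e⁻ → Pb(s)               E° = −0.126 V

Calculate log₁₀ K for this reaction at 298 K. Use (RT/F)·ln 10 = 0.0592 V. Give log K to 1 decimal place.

The Au³⁺/Au couple is reduced (cathode); E°cell = +1.502 − (−0.126) = +1.628 V with n = 6.
At equilibrium E = 0, so log K = nE°cell / 0.0592 = (6)(+1.628) / 0.0592 = 165.0.

log K = 165.0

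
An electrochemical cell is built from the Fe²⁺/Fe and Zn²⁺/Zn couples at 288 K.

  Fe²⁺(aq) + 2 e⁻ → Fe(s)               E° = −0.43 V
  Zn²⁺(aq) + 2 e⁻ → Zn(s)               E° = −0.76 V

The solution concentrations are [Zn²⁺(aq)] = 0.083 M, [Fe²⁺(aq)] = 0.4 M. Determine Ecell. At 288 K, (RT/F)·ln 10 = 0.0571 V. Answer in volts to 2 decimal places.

The Fe²⁺/Fe couple has the more positive E°, so it is the cathode; Zn²⁺/Zn is the anode.
The standard potential is −0.43 − (−0.76) = +0.33 V and the balanced reaction transfers n = 2 electrons.
For the overall reaction Fe²⁺(aq) + Zn(s) → Fe(s) + Zn²⁺(aq), Q = [Zn²⁺(aq)] / [Fe²⁺(aq)] = 0.207, giving log Q = −0.683.
Applying E = E° − (RT ln10/nF)·log Q gives +0.33 − (0.0571/2)(−0.683) = +0.35 V.

+0.35 V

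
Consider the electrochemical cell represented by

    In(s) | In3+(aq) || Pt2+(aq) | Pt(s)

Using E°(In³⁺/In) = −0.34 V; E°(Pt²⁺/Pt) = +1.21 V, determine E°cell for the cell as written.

+1.55 V

By convention the left-hand electrode in cell notation is the anode (oxidation) and the right-hand electrode is the cathode (reduction).
E°cell = E°(right) − E°(left) = +1.21 − (−0.34) = +1.55 V.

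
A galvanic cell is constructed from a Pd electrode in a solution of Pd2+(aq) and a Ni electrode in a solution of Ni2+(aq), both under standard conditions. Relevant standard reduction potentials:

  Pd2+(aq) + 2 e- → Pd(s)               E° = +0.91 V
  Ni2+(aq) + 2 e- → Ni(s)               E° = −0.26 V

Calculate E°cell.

+1.17 V

The Pd²⁺/Pd couple has the higher E°, so Pd ion is reduced (cathode) and Ni is oxidized (anode).
E°cell = E°(cathode) − E°(anode) = +0.91 − (−0.26) = +1.17 V.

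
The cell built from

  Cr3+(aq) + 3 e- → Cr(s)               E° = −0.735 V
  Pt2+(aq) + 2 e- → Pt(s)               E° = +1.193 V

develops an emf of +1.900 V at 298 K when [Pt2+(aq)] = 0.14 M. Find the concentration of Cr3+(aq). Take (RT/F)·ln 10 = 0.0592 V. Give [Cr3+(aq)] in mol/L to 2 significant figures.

With Pt²⁺/Pt at the cathode and Cr³⁺/Cr at the anode, E°cell = +1.193 − (−0.735) = +1.928 V (n = 6).
Since E = E° − (0.0592/n)·log Q, log Q = n(E° − E)/0.0592 = 2.838.
The balanced reaction is 3 Pt2+(aq) + 2 Cr(s) → 3 Pt(s) + 2 Cr3+(aq), so Q = [Cr3+(aq)]^2 / [Pt2+(aq)]^3.
Solving for the unknown gives log [Cr3+(aq)] = 0.138, so [Cr3+(aq)] ≈ 1.4 M.

1.4 M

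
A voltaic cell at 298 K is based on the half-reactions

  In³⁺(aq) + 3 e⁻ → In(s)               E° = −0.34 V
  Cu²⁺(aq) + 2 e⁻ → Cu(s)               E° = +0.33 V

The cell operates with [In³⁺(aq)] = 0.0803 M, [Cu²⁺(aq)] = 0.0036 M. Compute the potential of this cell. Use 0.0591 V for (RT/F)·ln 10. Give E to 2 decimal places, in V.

+0.62 V

The Cu²⁺/Cu couple has the more positive E°, so it is the cathode; In³⁺/In is the anode.
The standard potential is +0.33 − (−0.34) = +0.67 V and the balanced reaction transfers n = 6 electrons.
For the overall reaction 3 Cu²⁺(aq) + 2 In(s) → 3 Cu(s) + 2 In³⁺(aq), Q = [In³⁺(aq)]^2 / [Cu²⁺(aq)]^3 = 1.38×10^5, giving log Q = 5.141.
Applying E = E° − (RT ln10/nF)·log Q gives +0.67 − (0.0591/6)(5.141) = +0.62 V.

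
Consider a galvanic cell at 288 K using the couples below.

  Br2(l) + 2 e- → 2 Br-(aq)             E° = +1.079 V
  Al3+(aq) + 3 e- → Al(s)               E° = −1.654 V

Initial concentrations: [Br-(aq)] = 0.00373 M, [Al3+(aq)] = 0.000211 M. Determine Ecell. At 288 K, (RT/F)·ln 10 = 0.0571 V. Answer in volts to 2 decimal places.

The Br₂/Br⁻ couple has the more positive E°, so it is the cathode; Al³⁺/Al is the anode.
E°cell = E°cat − E°an = +1.079 − (−1.654) = +2.733 V; n = 6.
For the overall reaction 3 Br2(l) + 2 Al(s) → 6 Br-(aq) + 2 Al3+(aq), Q = [Br-(aq)]^6·[Al3+(aq)]^2 = 1.2×10^−22, giving log Q = −21.921.
E = E° − (0.0571/n)·log Q = +2.733 − (0.0571/6)(−21.921) = +2.94 V.

+2.94 V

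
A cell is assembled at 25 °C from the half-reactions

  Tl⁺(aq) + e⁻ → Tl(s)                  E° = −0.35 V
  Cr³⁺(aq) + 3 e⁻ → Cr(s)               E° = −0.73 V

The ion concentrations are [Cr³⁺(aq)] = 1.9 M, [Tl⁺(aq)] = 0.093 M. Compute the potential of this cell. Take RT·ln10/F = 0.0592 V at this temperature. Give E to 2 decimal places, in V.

Tl⁺/Tl is reduced (cathode, E° = −0.35 V) and Cr³⁺/Cr is oxidized (anode).
E°cell = −0.35 − (−0.73) = +0.38 V, with n = 3 electrons transferred.
For the overall reaction 3 Tl⁺(aq) + Cr(s) → 3 Tl(s) + Cr³⁺(aq), Q = [Cr³⁺(aq)] / [Tl⁺(aq)]^3 = 2.36×10^3, giving log Q = 3.373.
Applying E = E° − (RT ln10/nF)·log Q gives +0.38 − (0.0592/3)(3.373) = +0.31 V.

+0.31 V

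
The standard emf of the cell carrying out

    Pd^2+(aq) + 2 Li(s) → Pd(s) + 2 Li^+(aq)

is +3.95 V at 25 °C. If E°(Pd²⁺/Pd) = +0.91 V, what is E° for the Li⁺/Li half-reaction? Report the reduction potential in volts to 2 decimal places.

−3.04 V

In the reaction as written the Pd²⁺/Pd couple is reduced (cathode) and Li⁺/Li is oxidized (anode), so E°cell = E°(Pd²⁺/Pd) − E°(Li⁺/Li).
E°(Li⁺/Li) = E°(cathode) − E°cell = +0.91 − (+3.95) = −3.04 V.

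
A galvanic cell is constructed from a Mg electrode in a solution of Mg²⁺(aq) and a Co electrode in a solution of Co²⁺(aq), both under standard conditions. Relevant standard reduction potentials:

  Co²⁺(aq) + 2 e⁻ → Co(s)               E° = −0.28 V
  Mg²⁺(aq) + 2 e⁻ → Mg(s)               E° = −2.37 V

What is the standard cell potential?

+2.09 V

Of the two couples in this cell, the one with the more positive reduction potential is reduced at the cathode: here that is Co²⁺/Co (−0.28 V); Mg²⁺/Mg (−2.37 V) is the anode.
E°cell = E°(cathode) − E°(anode) = −0.28 − (−2.37) = +2.09 V.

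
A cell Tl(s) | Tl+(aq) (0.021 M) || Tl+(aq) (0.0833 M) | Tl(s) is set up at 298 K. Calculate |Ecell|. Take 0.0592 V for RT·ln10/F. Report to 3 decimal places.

For a concentration cell E°cell = 0, since both electrodes use the same couple.
The compartment with the higher Tl+(aq) concentration (0.0833 M) acts as the cathode; ions are reduced there and produced at the dilute (0.021 M) anode.
With n = 1, Ecell = −(0.0592/1)·log([dilute]/[conc]) = −(0.0592/1)·log(0.021/0.0833) = +0.035 V.

0.035 V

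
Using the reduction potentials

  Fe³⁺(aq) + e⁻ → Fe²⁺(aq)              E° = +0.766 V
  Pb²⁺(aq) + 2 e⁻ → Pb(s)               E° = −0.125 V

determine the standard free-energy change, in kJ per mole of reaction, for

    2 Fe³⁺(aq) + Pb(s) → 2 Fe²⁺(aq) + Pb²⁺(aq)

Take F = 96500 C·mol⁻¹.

In the reaction as written Fe³⁺(aq) is reduced, so the Fe³⁺/Fe²⁺ couple is the cathode and Pb²⁺/Pb is the anode.
E°cell = +0.766 − (−0.125) = +0.891 V; balancing electrons gives n = 2.
ΔG° = −nFE°cell = −(2)(96500)(+0.891) J/mol = −172 kJ/mol.

−172 kJ/mol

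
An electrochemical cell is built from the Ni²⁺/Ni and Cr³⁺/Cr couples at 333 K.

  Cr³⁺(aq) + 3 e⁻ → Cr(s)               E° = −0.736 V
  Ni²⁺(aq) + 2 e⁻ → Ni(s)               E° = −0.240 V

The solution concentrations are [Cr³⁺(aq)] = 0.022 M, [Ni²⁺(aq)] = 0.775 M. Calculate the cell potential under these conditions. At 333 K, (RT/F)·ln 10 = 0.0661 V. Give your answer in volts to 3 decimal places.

Since E°(Ni²⁺/Ni) > E°(Cr³⁺/Cr), Ni²⁺/Ni serves as the cathode.
E°cell = −0.240 − (−0.736) = +0.496 V, with n = 6 electrons transferred.
For the overall reaction 3 Ni²⁺(aq) + 2 Cr(s) → 3 Ni(s) + 2 Cr³⁺(aq), Q = [Cr³⁺(aq)]^2 / [Ni²⁺(aq)]^3 = 0.00104, giving log Q = −2.983.
Applying E = E° − (RT ln10/nF)·log Q gives +0.496 − (0.0661/6)(−2.983) = +0.529 V.

+0.529 V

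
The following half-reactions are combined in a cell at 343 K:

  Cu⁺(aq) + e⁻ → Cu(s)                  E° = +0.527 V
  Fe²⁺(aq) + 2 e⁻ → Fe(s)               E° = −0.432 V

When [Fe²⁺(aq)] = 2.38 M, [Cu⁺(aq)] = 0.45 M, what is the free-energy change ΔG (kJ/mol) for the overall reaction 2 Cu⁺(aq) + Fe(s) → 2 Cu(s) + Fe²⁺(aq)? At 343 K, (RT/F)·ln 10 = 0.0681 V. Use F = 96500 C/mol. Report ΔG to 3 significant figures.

−178 kJ/mol

The standard cell potential is +0.527 − (−0.432) = +0.959 V, with n = 2 electrons in the balanced equation.
Q = [Fe²⁺(aq)] / [Cu⁺(aq)]^2 = 11.8, so log Q = 1.070 and E = +0.959 − (0.0681/2)(1.070) = +0.9226 V.
Then ΔG = −nFE = −2 × 96500 × +0.9226 J/mol = −178 kJ/mol.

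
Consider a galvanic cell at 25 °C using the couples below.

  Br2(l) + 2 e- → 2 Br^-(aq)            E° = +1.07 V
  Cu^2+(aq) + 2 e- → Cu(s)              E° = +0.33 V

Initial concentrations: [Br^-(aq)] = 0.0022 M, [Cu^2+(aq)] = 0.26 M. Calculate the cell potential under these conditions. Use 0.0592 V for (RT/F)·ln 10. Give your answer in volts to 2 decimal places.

+0.91 V

Since E°(Br₂/Br⁻) > E°(Cu²⁺/Cu), Br₂/Br⁻ serves as the cathode.
E°cell = +1.07 − (+0.33) = +0.74 V, with n = 2 electrons transferred.
For the overall reaction Br2(l) + Cu(s) → 2 Br^-(aq) + Cu^2+(aq), Q = [Br^-(aq)]^2·[Cu^2+(aq)] = 1.26×10^−6, giving log Q = −5.900.
E = E° − (0.0592/n)·log Q = +0.74 − (0.0592/2)(−5.900) = +0.91 V.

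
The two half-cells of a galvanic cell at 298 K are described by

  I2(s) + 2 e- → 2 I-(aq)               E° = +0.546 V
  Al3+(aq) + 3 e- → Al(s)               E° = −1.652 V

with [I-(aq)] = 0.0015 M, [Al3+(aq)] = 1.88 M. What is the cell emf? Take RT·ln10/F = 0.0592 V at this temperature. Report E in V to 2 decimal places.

+2.36 V

I₂/I⁻ is reduced (cathode, E° = +0.546 V) and Al³⁺/Al is oxidized (anode).
E°cell = E°cat − E°an = +0.546 − (−1.652) = +2.198 V; n = 6.
Balancing gives 3 I2(s) + 2 Al(s) → 6 I-(aq) + 2 Al3+(aq); hence Q = [I-(aq)]^6·[Al3+(aq)]^2 = 4.03×10^−17 (log Q = −16.395).
Applying E = E° − (RT ln10/nF)·log Q gives +2.198 − (0.0592/6)(−16.395) = +2.36 V.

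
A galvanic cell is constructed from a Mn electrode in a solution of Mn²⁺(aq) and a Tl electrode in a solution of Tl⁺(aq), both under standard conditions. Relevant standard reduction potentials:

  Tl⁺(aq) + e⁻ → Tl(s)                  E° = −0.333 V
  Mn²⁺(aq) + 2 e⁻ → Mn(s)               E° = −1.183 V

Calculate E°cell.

+0.850 V

Of the two couples in this cell, the one with the more positive reduction potential is reduced at the cathode: here that is Tl⁺/Tl (−0.333 V); Mn²⁺/Mn (−1.183 V) is the anode.
E°cell = E°(cathode) − E°(anode) = −0.333 − (−1.183) = +0.850 V.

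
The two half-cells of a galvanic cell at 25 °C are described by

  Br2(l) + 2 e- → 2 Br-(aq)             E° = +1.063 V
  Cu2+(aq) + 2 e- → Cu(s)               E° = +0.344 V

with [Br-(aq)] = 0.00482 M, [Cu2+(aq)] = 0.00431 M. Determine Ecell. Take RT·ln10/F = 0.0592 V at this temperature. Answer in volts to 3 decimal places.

+0.926 V

Br₂/Br⁻ is reduced (cathode, E° = +1.063 V) and Cu²⁺/Cu is oxidized (anode).
The standard potential is +1.063 − (+0.344) = +0.719 V and the balanced reaction transfers n = 2 electrons.
For the overall reaction Br2(l) + Cu(s) → 2 Br-(aq) + Cu2+(aq), Q = [Br-(aq)]^2·[Cu2+(aq)] = 1×10^−7, giving log Q = −6.999.
By the Nernst equation, E = +0.719 − (0.0592/2)·(−6.999) = +0.926 V.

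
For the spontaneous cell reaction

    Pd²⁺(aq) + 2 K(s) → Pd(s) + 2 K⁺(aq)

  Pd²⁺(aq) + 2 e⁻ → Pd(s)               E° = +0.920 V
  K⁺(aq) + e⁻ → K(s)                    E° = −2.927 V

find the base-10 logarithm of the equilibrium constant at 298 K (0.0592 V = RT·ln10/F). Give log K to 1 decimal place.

log K = 130.0

The Pd²⁺/Pd couple is reduced (cathode); E°cell = +0.920 − (−2.927) = +3.847 V with n = 2.
At equilibrium E = 0, so log K = nE°cell / 0.0592 = (2)(+3.847) / 0.0592 = 130.0.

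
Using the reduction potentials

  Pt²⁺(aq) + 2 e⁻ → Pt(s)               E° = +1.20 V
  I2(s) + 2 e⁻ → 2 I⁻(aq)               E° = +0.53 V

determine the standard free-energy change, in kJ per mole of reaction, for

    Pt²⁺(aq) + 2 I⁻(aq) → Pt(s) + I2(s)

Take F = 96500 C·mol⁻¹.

In the reaction as written Pt²⁺(aq) is reduced, so the Pt²⁺/Pt couple is the cathode and I₂/I⁻ is the anode.
E°cell = +1.20 − (+0.53) = +0.67 V; balancing electrons gives n = 2.
ΔG° = −nFE°cell = −(2)(96500)(+0.67) J/mol = −129 kJ/mol.

−129 kJ/mol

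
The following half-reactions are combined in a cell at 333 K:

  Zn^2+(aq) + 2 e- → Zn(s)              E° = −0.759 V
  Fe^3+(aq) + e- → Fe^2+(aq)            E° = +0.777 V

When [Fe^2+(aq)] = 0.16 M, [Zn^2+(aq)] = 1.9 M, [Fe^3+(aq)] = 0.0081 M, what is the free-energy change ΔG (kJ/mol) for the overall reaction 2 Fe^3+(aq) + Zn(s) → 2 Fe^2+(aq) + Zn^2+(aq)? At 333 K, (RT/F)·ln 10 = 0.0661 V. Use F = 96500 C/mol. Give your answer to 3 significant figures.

−278 kJ/mol

The standard cell potential is +0.777 − (−0.759) = +1.536 V, with n = 2 electrons in the balanced equation.
Here Q = ([Fe^2+(aq)]^2·[Zn^2+(aq)]) / [Fe^3+(aq)]^2 = 741 (log Q = 2.870), giving E = +1.536 − (0.0661/2)·(2.870) = +1.4411 V.
ΔG = −nFE = −(2)(96500)(+1.4411) J/mol = −278 kJ/mol.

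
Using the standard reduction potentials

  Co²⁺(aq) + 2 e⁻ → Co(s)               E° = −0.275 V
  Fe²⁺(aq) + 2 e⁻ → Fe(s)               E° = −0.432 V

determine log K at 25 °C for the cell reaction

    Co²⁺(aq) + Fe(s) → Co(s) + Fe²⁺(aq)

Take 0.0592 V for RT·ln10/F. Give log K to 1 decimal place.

log K = 5.3

The Co²⁺/Co couple is reduced (cathode); E°cell = −0.275 − (−0.432) = +0.157 V with n = 2.
At equilibrium E = 0, so log K = nE°cell / 0.0592 = (2)(+0.157) / 0.0592 = 5.3.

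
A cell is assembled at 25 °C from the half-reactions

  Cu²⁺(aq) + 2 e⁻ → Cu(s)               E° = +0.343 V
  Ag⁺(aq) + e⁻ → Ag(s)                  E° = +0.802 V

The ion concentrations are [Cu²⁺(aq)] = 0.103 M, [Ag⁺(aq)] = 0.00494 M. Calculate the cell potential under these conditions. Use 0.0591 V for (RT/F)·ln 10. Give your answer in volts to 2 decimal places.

Since E°(Ag⁺/Ag) > E°(Cu²⁺/Cu), Ag⁺/Ag serves as the cathode.
The standard potential is +0.802 − (+0.343) = +0.459 V and the balanced reaction transfers n = 2 electrons.
For the overall reaction 2 Ag⁺(aq) + Cu(s) → 2 Ag(s) + Cu²⁺(aq), Q = [Cu²⁺(aq)] / [Ag⁺(aq)]^2 = 4.22×10^3, giving log Q = 3.625.
E = E° − (0.0591/n)·log Q = +0.459 − (0.0591/2)(3.625) = +0.35 V.

+0.35 V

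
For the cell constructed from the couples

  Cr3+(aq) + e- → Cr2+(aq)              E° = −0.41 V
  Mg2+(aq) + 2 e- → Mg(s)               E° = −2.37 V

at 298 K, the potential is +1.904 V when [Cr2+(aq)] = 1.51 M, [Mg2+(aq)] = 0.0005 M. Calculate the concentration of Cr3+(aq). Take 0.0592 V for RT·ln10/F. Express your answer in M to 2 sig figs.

The Cr³⁺/Cr²⁺ couple has the larger reduction potential, so it is the cathode: E°cell = −0.41 − (−2.37) = +1.96 V and n = 2.
Since E = E° − (0.0592/n)·log Q, log Q = n(E° − E)/0.0592 = 1.892.
Balancing electrons gives 2 Cr3+(aq) + Mg(s) → 2 Cr2+(aq) + Mg2+(aq); thus Q = ([Cr2+(aq)]^2·[Mg2+(aq)]) / [Cr3+(aq)]^2.
Solving for the unknown gives log [Cr3+(aq)] = −2.418, so [Cr3+(aq)] ≈ 0.0038 M.

0.0038 M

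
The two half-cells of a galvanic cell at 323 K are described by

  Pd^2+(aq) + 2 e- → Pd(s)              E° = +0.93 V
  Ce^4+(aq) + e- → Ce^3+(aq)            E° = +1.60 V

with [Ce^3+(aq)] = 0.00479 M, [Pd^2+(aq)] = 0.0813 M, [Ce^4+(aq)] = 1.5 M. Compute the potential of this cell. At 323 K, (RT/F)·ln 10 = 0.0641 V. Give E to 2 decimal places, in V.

+0.86 V

Ce⁴⁺/Ce³⁺ is reduced (cathode, E° = +1.60 V) and Pd²⁺/Pd is oxidized (anode).
E°cell = E°cat − E°an = +1.60 − (+0.93) = +0.67 V; n = 2.
For the overall reaction 2 Ce^4+(aq) + Pd(s) → 2 Ce^3+(aq) + Pd^2+(aq), Q = ([Ce^3+(aq)]^2·[Pd^2+(aq)]) / [Ce^4+(aq)]^2 = 8.29×10^−7, giving log Q = −6.081.
By the Nernst equation, E = +0.67 − (0.0641/2)·(−6.081) = +0.86 V.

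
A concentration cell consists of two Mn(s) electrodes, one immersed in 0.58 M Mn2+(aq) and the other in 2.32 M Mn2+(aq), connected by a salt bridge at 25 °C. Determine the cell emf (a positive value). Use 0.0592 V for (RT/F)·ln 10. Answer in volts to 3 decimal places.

For a concentration cell E°cell = 0, since both electrodes use the same couple.
The compartment with the higher Mn2+(aq) concentration (2.32 M) acts as the cathode; ions are reduced there and produced at the dilute (0.58 M) anode.
With n = 2, Ecell = −(0.0592/2)·log([dilute]/[conc]) = −(0.0592/2)·log(0.58/2.32) = +0.018 V.

0.018 V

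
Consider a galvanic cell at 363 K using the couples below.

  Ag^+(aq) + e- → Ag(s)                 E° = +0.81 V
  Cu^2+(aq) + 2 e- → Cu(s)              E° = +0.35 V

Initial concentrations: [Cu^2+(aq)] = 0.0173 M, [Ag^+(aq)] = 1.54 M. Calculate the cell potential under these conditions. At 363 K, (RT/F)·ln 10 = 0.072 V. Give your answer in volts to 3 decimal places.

Since E°(Ag⁺/Ag) > E°(Cu²⁺/Cu), Ag⁺/Ag serves as the cathode.
The standard potential is +0.81 − (+0.35) = +0.46 V and the balanced reaction transfers n = 2 electrons.
For the overall reaction 2 Ag^+(aq) + Cu(s) → 2 Ag(s) + Cu^2+(aq), Q = [Cu^2+(aq)] / [Ag^+(aq)]^2 = 0.00729, giving log Q = −2.137.
By the Nernst equation, E = +0.46 − (0.072/2)·(−2.137) = +0.537 V.

+0.537 V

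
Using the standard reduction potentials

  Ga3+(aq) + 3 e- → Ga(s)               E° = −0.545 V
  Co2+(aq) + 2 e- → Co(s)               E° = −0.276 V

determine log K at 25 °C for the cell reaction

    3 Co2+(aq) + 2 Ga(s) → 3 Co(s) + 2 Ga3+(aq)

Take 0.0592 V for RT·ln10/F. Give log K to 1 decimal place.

The Co²⁺/Co couple is reduced (cathode); E°cell = −0.276 − (−0.545) = +0.269 V with n = 6.
At equilibrium E = 0, so log K = nE°cell / 0.0592 = (6)(+0.269) / 0.0592 = 27.3.

log K = 27.3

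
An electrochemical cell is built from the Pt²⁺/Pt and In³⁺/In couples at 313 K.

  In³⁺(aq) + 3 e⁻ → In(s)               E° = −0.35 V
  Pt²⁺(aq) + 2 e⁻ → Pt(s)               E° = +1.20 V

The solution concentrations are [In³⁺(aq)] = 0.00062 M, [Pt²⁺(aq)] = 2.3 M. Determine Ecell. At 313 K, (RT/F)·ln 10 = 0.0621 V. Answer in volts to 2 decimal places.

Since E°(Pt²⁺/Pt) > E°(In³⁺/In), Pt²⁺/Pt serves as the cathode.
The standard potential is +1.20 − (−0.35) = +1.55 V and the balanced reaction transfers n = 6 electrons.
The balanced reaction is 3 Pt²⁺(aq) + 2 In(s) → 3 Pt(s) + 2 In³⁺(aq), so Q = [In³⁺(aq)]^2 / [Pt²⁺(aq)]^3 = 3.16×10^−8 and log Q = −7.500.
E = E° − (0.0621/n)·log Q = +1.55 − (0.0621/6)(−7.500) = +1.63 V.

+1.63 V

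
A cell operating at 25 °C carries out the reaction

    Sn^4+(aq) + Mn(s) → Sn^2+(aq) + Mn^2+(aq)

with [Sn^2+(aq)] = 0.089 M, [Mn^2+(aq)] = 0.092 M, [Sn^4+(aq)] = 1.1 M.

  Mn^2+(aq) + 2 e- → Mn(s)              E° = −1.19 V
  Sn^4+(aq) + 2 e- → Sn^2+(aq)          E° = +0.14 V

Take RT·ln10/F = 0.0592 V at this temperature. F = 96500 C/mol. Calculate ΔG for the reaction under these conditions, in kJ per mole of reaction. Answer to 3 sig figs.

E°cell = +0.14 − (−1.19) = +1.33 V; the balanced reaction transfers n = 2 electrons.
Here Q = ([Sn^2+(aq)]·[Mn^2+(aq)]) / [Sn^4+(aq)] = 0.00744 (log Q = −2.128), giving E = +1.33 − (0.0592/2)·(−2.128) = +1.3930 V.
ΔG = −nFE = −(2)(96500)(+1.3930) J/mol = −269 kJ/mol.

−269 kJ/mol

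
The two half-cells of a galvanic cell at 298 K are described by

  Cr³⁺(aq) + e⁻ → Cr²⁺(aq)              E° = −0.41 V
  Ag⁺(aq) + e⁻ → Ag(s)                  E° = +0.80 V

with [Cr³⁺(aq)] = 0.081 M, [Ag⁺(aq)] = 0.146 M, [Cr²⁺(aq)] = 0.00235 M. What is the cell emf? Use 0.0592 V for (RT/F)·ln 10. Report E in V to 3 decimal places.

+1.070 V

Since E°(Ag⁺/Ag) > E°(Cr³⁺/Cr²⁺), Ag⁺/Ag serves as the cathode.
E°cell = +0.80 − (−0.41) = +1.21 V, with n = 1 electron transferred.
The balanced reaction is Ag⁺(aq) + Cr²⁺(aq) → Ag(s) + Cr³⁺(aq), so Q = [Cr³⁺(aq)] / ([Ag⁺(aq)]·[Cr²⁺(aq)]) = 236 and log Q = 2.373.
Applying E = E° − (RT ln10/nF)·log Q gives +1.21 − (0.0592/1)(2.373) = +1.070 V.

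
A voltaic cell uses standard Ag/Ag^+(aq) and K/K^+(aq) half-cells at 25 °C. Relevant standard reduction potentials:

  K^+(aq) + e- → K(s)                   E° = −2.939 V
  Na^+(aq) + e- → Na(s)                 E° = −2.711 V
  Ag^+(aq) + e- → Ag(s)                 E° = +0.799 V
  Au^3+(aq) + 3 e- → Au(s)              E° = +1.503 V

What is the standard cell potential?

+3.738 V

Of the two couples in this cell, the one with the more positive reduction potential is reduced at the cathode: here that is Ag⁺/Ag (+0.799 V); K⁺/K (−2.939 V) is the anode.
E°cell = E°(cathode) − E°(anode) = +0.799 − (−2.939) = +3.738 V.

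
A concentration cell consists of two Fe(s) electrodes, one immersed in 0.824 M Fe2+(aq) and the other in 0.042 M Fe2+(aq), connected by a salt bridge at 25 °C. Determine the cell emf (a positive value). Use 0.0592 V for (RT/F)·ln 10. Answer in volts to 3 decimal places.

0.038 V

For a concentration cell E°cell = 0, since both electrodes use the same couple.
The compartment with the higher Fe2+(aq) concentration (0.824 M) acts as the cathode; ions are reduced there and produced at the dilute (0.042 M) anode.
With n = 2, Ecell = −(0.0592/2)·log([dilute]/[conc]) = −(0.0592/2)·log(0.042/0.824) = +0.038 V.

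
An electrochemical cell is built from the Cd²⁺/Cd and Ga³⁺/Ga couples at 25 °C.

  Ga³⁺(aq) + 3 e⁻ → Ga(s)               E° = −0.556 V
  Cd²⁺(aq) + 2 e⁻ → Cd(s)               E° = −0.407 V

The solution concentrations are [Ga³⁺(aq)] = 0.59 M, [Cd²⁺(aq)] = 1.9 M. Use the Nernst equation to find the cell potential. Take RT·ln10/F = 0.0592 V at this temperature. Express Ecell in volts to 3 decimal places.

The Cd²⁺/Cd couple has the more positive E°, so it is the cathode; Ga³⁺/Ga is the anode.
The standard potential is −0.407 − (−0.556) = +0.149 V and the balanced reaction transfers n = 6 electrons.
The balanced reaction is 3 Cd²⁺(aq) + 2 Ga(s) → 3 Cd(s) + 2 Ga³⁺(aq), so Q = [Ga³⁺(aq)]^2 / [Cd²⁺(aq)]^3 = 0.0508 and log Q = −1.295.
Applying E = E° − (RT ln10/nF)·log Q gives +0.149 − (0.0592/6)(−1.295) = +0.162 V.

+0.162 V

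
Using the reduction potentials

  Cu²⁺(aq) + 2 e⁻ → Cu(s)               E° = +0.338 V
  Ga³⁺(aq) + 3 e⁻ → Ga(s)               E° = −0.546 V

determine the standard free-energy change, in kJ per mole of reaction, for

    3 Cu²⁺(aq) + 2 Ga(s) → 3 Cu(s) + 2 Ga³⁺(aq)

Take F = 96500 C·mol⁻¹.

In the reaction as written Cu²⁺(aq) is reduced, so the Cu²⁺/Cu couple is the cathode and Ga³⁺/Ga is the anode.
E°cell = +0.338 − (−0.546) = +0.884 V; balancing electrons gives n = 6.
ΔG° = −nFE°cell = −(6)(96500)(+0.884) J/mol = −512 kJ/mol.

−512 kJ/mol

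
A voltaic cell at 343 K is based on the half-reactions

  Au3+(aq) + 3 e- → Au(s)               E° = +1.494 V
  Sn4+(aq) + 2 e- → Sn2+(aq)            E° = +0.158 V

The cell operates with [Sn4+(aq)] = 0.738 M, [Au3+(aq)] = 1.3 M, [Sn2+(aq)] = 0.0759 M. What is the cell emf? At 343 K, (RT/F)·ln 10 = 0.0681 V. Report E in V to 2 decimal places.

Au³⁺/Au is reduced (cathode, E° = +1.494 V) and Sn⁴⁺/Sn²⁺ is oxidized (anode).
E°cell = E°cat − E°an = +1.494 − (+0.158) = +1.336 V; n = 6.
Balancing gives 2 Au3+(aq) + 3 Sn2+(aq) → 2 Au(s) + 3 Sn4+(aq); hence Q = [Sn4+(aq)]^3 / ([Au3+(aq)]^2·[Sn2+(aq)]^3) = 544 (log Q = 2.736).
By the Nernst equation, E = +1.336 − (0.0681/6)·(2.736) = +1.30 V.

+1.30 V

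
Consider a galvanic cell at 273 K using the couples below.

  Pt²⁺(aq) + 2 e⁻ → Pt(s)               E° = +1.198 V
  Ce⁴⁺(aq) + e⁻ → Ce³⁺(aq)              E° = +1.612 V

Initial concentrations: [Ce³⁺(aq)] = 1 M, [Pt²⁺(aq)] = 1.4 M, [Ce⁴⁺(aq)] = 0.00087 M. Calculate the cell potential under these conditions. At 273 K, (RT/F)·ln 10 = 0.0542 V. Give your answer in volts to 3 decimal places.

+0.244 V

Ce⁴⁺/Ce³⁺ is reduced (cathode, E° = +1.612 V) and Pt²⁺/Pt is oxidized (anode).
E°cell = E°cat − E°an = +1.612 − (+1.198) = +0.414 V; n = 2.
For the overall reaction 2 Ce⁴⁺(aq) + Pt(s) → 2 Ce³⁺(aq) + Pt²⁺(aq), Q = ([Ce³⁺(aq)]^2·[Pt²⁺(aq)]) / [Ce⁴⁺(aq)]^2 = 1.85×10^6, giving log Q = 6.267.
E = E° − (0.0542/n)·log Q = +0.414 − (0.0542/2)(6.267) = +0.244 V.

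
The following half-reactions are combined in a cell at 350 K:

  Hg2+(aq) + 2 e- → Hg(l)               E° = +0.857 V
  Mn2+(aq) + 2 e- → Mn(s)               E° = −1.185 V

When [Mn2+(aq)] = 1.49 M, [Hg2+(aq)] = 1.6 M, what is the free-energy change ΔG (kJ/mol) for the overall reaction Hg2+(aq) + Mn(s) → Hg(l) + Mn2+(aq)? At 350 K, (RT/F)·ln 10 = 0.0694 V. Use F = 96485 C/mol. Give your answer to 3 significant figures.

E°cell = +0.857 − (−1.185) = +2.042 V; the balanced reaction transfers n = 2 electrons.
The reaction quotient is [Mn2+(aq)] / [Hg2+(aq)] = 0.931; by Nernst, E = +2.042 − (0.0694/2)(−0.031) = +2.0431 V.
ΔG = −nFE = −(2)(96485)(+2.0431) J/mol = −394 kJ/mol.

−394 kJ/mol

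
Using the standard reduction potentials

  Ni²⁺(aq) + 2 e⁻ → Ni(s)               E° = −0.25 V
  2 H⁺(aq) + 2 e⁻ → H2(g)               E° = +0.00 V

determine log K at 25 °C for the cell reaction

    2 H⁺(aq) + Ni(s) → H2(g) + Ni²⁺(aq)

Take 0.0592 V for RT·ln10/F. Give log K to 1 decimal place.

log K = 8.4

The 2H⁺/H₂ couple is reduced (cathode); E°cell = +0.00 − (−0.25) = +0.25 V with n = 2.
At equilibrium E = 0, so log K = nE°cell / 0.0592 = (2)(+0.25) / 0.0592 = 8.4.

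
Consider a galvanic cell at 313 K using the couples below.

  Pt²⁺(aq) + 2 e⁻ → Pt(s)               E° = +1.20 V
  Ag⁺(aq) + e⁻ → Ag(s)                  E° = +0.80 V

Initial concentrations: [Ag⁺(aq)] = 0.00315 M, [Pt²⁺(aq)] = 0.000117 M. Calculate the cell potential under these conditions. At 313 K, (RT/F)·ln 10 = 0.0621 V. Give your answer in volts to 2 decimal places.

+0.43 V

The Pt²⁺/Pt couple has the more positive E°, so it is the cathode; Ag⁺/Ag is the anode.
E°cell = E°cat − E°an = +1.20 − (+0.80) = +0.40 V; n = 2.
Balancing gives Pt²⁺(aq) + 2 Ag(s) → Pt(s) + 2 Ag⁺(aq); hence Q = [Ag⁺(aq)]^2 / [Pt²⁺(aq)] = 0.0848 (log Q = −1.072).
E = E° − (0.0621/n)·log Q = +0.40 − (0.0621/2)(−1.072) = +0.43 V.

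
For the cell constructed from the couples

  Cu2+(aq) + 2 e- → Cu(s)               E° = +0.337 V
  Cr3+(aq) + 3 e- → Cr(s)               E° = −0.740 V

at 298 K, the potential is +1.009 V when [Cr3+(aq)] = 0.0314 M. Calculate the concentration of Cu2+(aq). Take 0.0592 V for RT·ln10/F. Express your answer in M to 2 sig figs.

0.00050 M

Cu²⁺/Cu is the cathode (higher E°); E°cell = +0.337 − (−0.740) = +1.077 V with n = 6.
Since E = E° − (0.0592/n)·log Q, log Q = n(E° − E)/0.0592 = 6.892.
Balancing electrons gives 3 Cu2+(aq) + 2 Cr(s) → 3 Cu(s) + 2 Cr3+(aq); thus Q = [Cr3+(aq)]^2 / [Cu2+(aq)]^3.
Substituting the known concentrations and solving, log [Cu2+(aq)] = −3.299 and [Cu2+(aq)] = 0.00050 M.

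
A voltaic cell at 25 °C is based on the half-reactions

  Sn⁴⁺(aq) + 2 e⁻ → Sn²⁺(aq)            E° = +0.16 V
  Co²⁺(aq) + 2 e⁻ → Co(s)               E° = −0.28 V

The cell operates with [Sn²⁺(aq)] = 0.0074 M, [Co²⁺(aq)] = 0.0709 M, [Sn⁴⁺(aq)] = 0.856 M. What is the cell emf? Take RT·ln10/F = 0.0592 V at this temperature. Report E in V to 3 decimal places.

Sn⁴⁺/Sn²⁺ is reduced (cathode, E° = +0.16 V) and Co²⁺/Co is oxidized (anode).
The standard potential is +0.16 − (−0.28) = +0.44 V and the balanced reaction transfers n = 2 electrons.
The balanced reaction is Sn⁴⁺(aq) + Co(s) → Sn²⁺(aq) + Co²⁺(aq), so Q = ([Sn²⁺(aq)]·[Co²⁺(aq)]) / [Sn⁴⁺(aq)] = 0.000613 and log Q = −3.213.
By the Nernst equation, E = +0.44 − (0.0592/2)·(−3.213) = +0.535 V.

+0.535 V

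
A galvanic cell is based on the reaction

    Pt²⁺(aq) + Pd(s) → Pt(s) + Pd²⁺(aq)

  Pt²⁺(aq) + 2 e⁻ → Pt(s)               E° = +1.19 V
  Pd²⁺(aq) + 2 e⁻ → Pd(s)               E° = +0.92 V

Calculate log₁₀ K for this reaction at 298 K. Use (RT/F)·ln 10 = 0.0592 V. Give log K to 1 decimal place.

The Pt²⁺/Pt couple is reduced (cathode); E°cell = +1.19 − (+0.92) = +0.27 V with n = 2.
At equilibrium E = 0, so log K = nE°cell / 0.0592 = (2)(+0.27) / 0.0592 = 9.1.

log K = 9.1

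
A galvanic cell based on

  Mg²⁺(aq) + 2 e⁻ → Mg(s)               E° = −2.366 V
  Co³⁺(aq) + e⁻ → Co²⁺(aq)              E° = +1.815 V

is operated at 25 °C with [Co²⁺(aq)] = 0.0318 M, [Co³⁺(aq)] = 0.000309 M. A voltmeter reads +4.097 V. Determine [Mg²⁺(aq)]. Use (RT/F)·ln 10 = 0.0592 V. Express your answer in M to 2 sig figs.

0.065 M

With Co³⁺/Co²⁺ at the cathode and Mg²⁺/Mg at the anode, E°cell = +1.815 − (−2.366) = +4.181 V (n = 2).
From the Nernst equation, log Q = n(E° − E)/0.0592 = 2·(+4.181 − (+4.097))/0.0592 = 2.838.
Balancing electrons gives 2 Co³⁺(aq) + Mg(s) → 2 Co²⁺(aq) + Mg²⁺(aq); thus Q = ([Co²⁺(aq)]^2·[Mg²⁺(aq)]) / [Co³⁺(aq)]^2.
Isolating [Mg²⁺(aq)] in Q = 10^{2.838} yields log [Mg²⁺(aq)] = −1.187, i.e. 0.065 M.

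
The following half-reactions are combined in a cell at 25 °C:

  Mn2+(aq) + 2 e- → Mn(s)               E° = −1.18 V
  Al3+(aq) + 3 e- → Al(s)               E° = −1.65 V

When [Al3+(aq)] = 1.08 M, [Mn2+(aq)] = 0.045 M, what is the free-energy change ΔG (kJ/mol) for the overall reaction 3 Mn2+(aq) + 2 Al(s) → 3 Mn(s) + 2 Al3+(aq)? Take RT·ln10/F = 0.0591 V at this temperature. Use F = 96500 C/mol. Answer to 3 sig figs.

−249 kJ/mol

The standard cell potential is −1.18 − (−1.65) = +0.47 V, with n = 6 electrons in the balanced equation.
Here Q = [Al3+(aq)]^2 / [Mn2+(aq)]^3 = 1.28×10^4 (log Q = 4.107), giving E = +0.47 − (0.0591/6)·(4.107) = +0.4295 V.
Then ΔG = −nFE = −6 × 96500 × +0.4295 J/mol = −249 kJ/mol.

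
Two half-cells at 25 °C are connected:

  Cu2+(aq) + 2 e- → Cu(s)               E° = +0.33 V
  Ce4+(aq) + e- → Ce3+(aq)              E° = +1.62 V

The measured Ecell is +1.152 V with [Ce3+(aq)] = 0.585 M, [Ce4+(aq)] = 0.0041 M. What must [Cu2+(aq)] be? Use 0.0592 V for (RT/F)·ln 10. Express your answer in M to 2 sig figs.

The Ce⁴⁺/Ce³⁺ couple has the larger reduction potential, so it is the cathode: E°cell = +1.62 − (+0.33) = +1.29 V and n = 2.
Since E = E° − (0.0592/n)·log Q, log Q = n(E° − E)/0.0592 = 4.662.
Balancing electrons gives 2 Ce4+(aq) + Cu(s) → 2 Ce3+(aq) + Cu2+(aq); thus Q = ([Ce3+(aq)]^2·[Cu2+(aq)]) / [Ce4+(aq)]^2.
Solving for the unknown gives log [Cu2+(aq)] = 0.353, so [Cu2+(aq)] ≈ 2.3 M.

2.3 M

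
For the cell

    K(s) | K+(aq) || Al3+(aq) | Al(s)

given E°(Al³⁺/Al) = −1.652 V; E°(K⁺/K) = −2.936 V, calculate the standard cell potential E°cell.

By convention the left-hand electrode in cell notation is the anode (oxidation) and the right-hand electrode is the cathode (reduction).
E°cell = E°(right) − E°(left) = −1.652 − (−2.936) = +1.284 V.

+1.284 V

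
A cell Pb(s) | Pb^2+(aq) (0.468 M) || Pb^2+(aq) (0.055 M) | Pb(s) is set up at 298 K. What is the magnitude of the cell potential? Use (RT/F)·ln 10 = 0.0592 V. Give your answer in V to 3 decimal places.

0.028 V

For a concentration cell E°cell = 0, since both electrodes use the same couple.
The compartment with the higher Pb^2+(aq) concentration (0.468 M) acts as the cathode; ions are reduced there and produced at the dilute (0.055 M) anode.
With n = 2, Ecell = −(0.0592/2)·log([dilute]/[conc]) = −(0.0592/2)·log(0.055/0.468) = +0.028 V.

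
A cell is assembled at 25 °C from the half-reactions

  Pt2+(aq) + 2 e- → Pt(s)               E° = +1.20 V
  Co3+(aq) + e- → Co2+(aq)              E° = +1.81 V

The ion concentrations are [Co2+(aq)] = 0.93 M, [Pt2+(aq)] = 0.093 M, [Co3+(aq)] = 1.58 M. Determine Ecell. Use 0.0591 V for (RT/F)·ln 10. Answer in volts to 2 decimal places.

Co³⁺/Co²⁺ is reduced (cathode, E° = +1.81 V) and Pt²⁺/Pt is oxidized (anode).
The standard potential is +1.81 − (+1.20) = +0.61 V and the balanced reaction transfers n = 2 electrons.
For the overall reaction 2 Co3+(aq) + Pt(s) → 2 Co2+(aq) + Pt2+(aq), Q = ([Co2+(aq)]^2·[Pt2+(aq)]) / [Co3+(aq)]^2 = 0.0322, giving log Q = −1.492.
By the Nernst equation, E = +0.61 − (0.0591/2)·(−1.492) = +0.65 V.

+0.65 V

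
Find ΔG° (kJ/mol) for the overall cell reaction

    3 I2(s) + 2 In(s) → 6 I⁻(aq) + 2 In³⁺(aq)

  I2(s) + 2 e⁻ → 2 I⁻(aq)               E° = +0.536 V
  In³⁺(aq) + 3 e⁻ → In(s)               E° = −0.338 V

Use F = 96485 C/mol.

−506 kJ/mol

In the reaction as written I2(s) is reduced, so the I₂/I⁻ couple is the cathode and In³⁺/In is the anode.
E°cell = +0.536 − (−0.338) = +0.874 V; balancing electrons gives n = 6.
ΔG° = −nFE°cell = −(6)(96485)(+0.874) J/mol = −506 kJ/mol.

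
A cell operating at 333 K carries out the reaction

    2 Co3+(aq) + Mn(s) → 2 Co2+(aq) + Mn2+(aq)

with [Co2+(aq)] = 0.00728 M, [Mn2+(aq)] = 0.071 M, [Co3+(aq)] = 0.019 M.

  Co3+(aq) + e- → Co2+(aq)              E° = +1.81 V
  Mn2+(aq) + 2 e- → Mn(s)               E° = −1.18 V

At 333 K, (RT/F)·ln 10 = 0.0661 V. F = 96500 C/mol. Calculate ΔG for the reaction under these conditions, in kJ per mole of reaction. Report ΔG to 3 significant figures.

−590 kJ/mol

E°cell = +1.81 − (−1.18) = +2.99 V; the balanced reaction transfers n = 2 electrons.
Q = ([Co2+(aq)]^2·[Mn2+(aq)]) / [Co3+(aq)]^2 = 0.0104, so log Q = −1.982 and E = +2.99 − (0.0661/2)(−1.982) = +3.0555 V.
Then ΔG = −nFE = −2 × 96500 × +3.0555 J/mol = −590 kJ/mol.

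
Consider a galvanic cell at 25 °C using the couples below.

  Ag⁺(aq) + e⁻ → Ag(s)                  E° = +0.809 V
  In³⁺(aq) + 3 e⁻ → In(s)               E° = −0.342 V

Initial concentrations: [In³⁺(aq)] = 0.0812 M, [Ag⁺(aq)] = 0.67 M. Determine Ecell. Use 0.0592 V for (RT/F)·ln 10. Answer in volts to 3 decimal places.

Since E°(Ag⁺/Ag) > E°(In³⁺/In), Ag⁺/Ag serves as the cathode.
E°cell = +0.809 − (−0.342) = +1.151 V, with n = 3 electrons transferred.
For the overall reaction 3 Ag⁺(aq) + In(s) → 3 Ag(s) + In³⁺(aq), Q = [In³⁺(aq)] / [Ag⁺(aq)]^3 = 0.27, giving log Q = −0.569.
Applying E = E° − (RT ln10/nF)·log Q gives +1.151 − (0.0592/3)(−0.569) = +1.162 V.

+1.162 V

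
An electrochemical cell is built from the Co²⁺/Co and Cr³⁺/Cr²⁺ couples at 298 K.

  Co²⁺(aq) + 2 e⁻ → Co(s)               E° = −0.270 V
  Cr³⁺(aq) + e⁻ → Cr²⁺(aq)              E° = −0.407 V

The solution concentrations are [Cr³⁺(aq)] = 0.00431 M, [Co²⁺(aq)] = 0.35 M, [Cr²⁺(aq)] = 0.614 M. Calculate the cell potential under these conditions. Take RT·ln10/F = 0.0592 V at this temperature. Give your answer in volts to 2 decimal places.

Co²⁺/Co is reduced (cathode, E° = −0.270 V) and Cr³⁺/Cr²⁺ is oxidized (anode).
The standard potential is −0.270 − (−0.407) = +0.137 V and the balanced reaction transfers n = 2 electrons.
The balanced reaction is Co²⁺(aq) + 2 Cr²⁺(aq) → Co(s) + 2 Cr³⁺(aq), so Q = [Cr³⁺(aq)]^2 / ([Co²⁺(aq)]·[Cr²⁺(aq)]^2) = 0.000141 and log Q = −3.851.
E = E° − (0.0592/n)·log Q = +0.137 − (0.0592/2)(−3.851) = +0.25 V.

+0.25 V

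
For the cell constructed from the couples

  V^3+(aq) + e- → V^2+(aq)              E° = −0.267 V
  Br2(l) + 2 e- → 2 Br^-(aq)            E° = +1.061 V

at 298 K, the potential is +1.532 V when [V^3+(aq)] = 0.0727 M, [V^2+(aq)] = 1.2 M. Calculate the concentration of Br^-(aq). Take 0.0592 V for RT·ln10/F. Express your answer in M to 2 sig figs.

Br₂/Br⁻ is the cathode (higher E°); E°cell = +1.061 − (−0.267) = +1.328 V with n = 2.
Since E = E° − (0.0592/n)·log Q, log Q = n(E° − E)/0.0592 = −6.892.
The balanced reaction is Br2(l) + 2 V^2+(aq) → 2 Br^-(aq) + 2 V^3+(aq), so Q = ([Br^-(aq)]^2·[V^3+(aq)]^2) / [V^2+(aq)]^2.
Isolating [Br^-(aq)] in Q = 10^{−6.892} yields log [Br^-(aq)] = −2.228, i.e. 0.0059 M.

0.0059 M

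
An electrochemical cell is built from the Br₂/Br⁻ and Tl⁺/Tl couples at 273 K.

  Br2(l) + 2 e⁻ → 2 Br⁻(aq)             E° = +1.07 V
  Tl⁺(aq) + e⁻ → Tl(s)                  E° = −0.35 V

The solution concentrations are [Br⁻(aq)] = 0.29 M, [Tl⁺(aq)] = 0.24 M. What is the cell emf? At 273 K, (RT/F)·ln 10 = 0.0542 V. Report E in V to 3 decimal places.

+1.483 V

Br₂/Br⁻ is reduced (cathode, E° = +1.07 V) and Tl⁺/Tl is oxidized (anode).
The standard potential is +1.07 − (−0.35) = +1.42 V and the balanced reaction transfers n = 2 electrons.
The balanced reaction is Br2(l) + 2 Tl(s) → 2 Br⁻(aq) + 2 Tl⁺(aq), so Q = [Br⁻(aq)]^2·[Tl⁺(aq)]^2 = 0.00484 and log Q = −2.315.
E = E° − (0.0542/n)·log Q = +1.42 − (0.0542/2)(−2.315) = +1.483 V.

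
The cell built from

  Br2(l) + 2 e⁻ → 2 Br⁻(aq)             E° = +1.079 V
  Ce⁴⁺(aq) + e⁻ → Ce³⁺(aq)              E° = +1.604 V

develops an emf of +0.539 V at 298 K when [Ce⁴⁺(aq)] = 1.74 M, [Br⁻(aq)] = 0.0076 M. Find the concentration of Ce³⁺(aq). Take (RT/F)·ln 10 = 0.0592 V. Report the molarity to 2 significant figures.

The Ce⁴⁺/Ce³⁺ couple has the larger reduction potential, so it is the cathode: E°cell = +1.604 − (+1.079) = +0.525 V and n = 2.
From the Nernst equation, log Q = n(E° − E)/0.0592 = 2·(+0.525 − (+0.539))/0.0592 = −0.473.
Balancing electrons gives 2 Ce⁴⁺(aq) + 2 Br⁻(aq) → 2 Ce³⁺(aq) + Br2(l); thus Q = [Ce³⁺(aq)]^2 / ([Ce⁴⁺(aq)]^2·[Br⁻(aq)]^2).
Isolating [Ce³⁺(aq)] in Q = 10^{−0.473} yields log [Ce³⁺(aq)] = −2.115, i.e. 0.0077 M.

0.0077 M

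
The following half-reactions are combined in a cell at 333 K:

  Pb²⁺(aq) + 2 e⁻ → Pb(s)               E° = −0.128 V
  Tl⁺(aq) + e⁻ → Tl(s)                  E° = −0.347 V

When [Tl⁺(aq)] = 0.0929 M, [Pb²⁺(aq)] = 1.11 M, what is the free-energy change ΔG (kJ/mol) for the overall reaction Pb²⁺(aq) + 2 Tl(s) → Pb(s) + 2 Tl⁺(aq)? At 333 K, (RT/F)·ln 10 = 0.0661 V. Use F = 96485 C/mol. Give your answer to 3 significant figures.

−55.7 kJ/mol

The standard cell potential is −0.128 − (−0.347) = +0.219 V, with n = 2 electrons in the balanced equation.
The reaction quotient is [Tl⁺(aq)]^2 / [Pb²⁺(aq)] = 0.00778; by Nernst, E = +0.219 − (0.0661/2)(−2.109) = +0.2887 V.
ΔG = −nFE = −(2)(96485)(+0.2887) J/mol = −55.7 kJ/mol.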